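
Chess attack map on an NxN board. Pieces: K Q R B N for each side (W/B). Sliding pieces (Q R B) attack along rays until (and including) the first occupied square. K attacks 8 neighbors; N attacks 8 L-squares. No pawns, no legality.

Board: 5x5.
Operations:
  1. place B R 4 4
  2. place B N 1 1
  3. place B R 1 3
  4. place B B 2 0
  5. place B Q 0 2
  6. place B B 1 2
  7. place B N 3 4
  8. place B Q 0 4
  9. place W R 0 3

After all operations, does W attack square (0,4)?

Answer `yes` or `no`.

Answer: yes

Derivation:
Op 1: place BR@(4,4)
Op 2: place BN@(1,1)
Op 3: place BR@(1,3)
Op 4: place BB@(2,0)
Op 5: place BQ@(0,2)
Op 6: place BB@(1,2)
Op 7: place BN@(3,4)
Op 8: place BQ@(0,4)
Op 9: place WR@(0,3)
Per-piece attacks for W:
  WR@(0,3): attacks (0,4) (0,2) (1,3) [ray(0,1) blocked at (0,4); ray(0,-1) blocked at (0,2); ray(1,0) blocked at (1,3)]
W attacks (0,4): yes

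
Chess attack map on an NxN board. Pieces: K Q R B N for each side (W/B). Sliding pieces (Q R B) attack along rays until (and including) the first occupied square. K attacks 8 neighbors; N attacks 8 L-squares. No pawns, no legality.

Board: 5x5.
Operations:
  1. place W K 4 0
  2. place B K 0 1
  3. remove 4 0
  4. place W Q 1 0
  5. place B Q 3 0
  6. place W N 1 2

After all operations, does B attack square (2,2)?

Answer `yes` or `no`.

Op 1: place WK@(4,0)
Op 2: place BK@(0,1)
Op 3: remove (4,0)
Op 4: place WQ@(1,0)
Op 5: place BQ@(3,0)
Op 6: place WN@(1,2)
Per-piece attacks for B:
  BK@(0,1): attacks (0,2) (0,0) (1,1) (1,2) (1,0)
  BQ@(3,0): attacks (3,1) (3,2) (3,3) (3,4) (4,0) (2,0) (1,0) (4,1) (2,1) (1,2) [ray(-1,0) blocked at (1,0); ray(-1,1) blocked at (1,2)]
B attacks (2,2): no

Answer: no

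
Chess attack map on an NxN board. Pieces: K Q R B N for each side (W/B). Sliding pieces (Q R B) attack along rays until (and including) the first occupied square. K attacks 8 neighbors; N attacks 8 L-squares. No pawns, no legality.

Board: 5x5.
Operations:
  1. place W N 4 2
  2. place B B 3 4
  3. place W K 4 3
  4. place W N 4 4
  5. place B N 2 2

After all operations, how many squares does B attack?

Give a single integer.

Answer: 10

Derivation:
Op 1: place WN@(4,2)
Op 2: place BB@(3,4)
Op 3: place WK@(4,3)
Op 4: place WN@(4,4)
Op 5: place BN@(2,2)
Per-piece attacks for B:
  BN@(2,2): attacks (3,4) (4,3) (1,4) (0,3) (3,0) (4,1) (1,0) (0,1)
  BB@(3,4): attacks (4,3) (2,3) (1,2) (0,1) [ray(1,-1) blocked at (4,3)]
Union (10 distinct): (0,1) (0,3) (1,0) (1,2) (1,4) (2,3) (3,0) (3,4) (4,1) (4,3)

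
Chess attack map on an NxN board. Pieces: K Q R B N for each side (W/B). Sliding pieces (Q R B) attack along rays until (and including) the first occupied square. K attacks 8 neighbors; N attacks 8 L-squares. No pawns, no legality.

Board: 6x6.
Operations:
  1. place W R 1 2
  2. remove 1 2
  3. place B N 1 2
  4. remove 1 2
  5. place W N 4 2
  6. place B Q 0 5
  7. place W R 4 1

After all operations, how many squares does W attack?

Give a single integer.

Op 1: place WR@(1,2)
Op 2: remove (1,2)
Op 3: place BN@(1,2)
Op 4: remove (1,2)
Op 5: place WN@(4,2)
Op 6: place BQ@(0,5)
Op 7: place WR@(4,1)
Per-piece attacks for W:
  WR@(4,1): attacks (4,2) (4,0) (5,1) (3,1) (2,1) (1,1) (0,1) [ray(0,1) blocked at (4,2)]
  WN@(4,2): attacks (5,4) (3,4) (2,3) (5,0) (3,0) (2,1)
Union (12 distinct): (0,1) (1,1) (2,1) (2,3) (3,0) (3,1) (3,4) (4,0) (4,2) (5,0) (5,1) (5,4)

Answer: 12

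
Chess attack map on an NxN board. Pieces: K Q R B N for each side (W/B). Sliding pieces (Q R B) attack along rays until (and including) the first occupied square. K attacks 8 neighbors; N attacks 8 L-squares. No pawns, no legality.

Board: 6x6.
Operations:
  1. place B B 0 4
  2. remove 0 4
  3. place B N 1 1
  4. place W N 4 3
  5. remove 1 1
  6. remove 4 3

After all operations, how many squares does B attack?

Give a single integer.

Answer: 0

Derivation:
Op 1: place BB@(0,4)
Op 2: remove (0,4)
Op 3: place BN@(1,1)
Op 4: place WN@(4,3)
Op 5: remove (1,1)
Op 6: remove (4,3)
Per-piece attacks for B:
Union (0 distinct): (none)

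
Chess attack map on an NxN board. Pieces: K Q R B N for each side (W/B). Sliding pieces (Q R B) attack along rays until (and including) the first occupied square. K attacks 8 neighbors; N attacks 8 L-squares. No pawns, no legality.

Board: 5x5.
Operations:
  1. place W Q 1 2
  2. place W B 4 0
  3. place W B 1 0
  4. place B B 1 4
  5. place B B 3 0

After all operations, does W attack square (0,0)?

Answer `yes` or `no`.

Op 1: place WQ@(1,2)
Op 2: place WB@(4,0)
Op 3: place WB@(1,0)
Op 4: place BB@(1,4)
Op 5: place BB@(3,0)
Per-piece attacks for W:
  WB@(1,0): attacks (2,1) (3,2) (4,3) (0,1)
  WQ@(1,2): attacks (1,3) (1,4) (1,1) (1,0) (2,2) (3,2) (4,2) (0,2) (2,3) (3,4) (2,1) (3,0) (0,3) (0,1) [ray(0,1) blocked at (1,4); ray(0,-1) blocked at (1,0); ray(1,-1) blocked at (3,0)]
  WB@(4,0): attacks (3,1) (2,2) (1,3) (0,4)
W attacks (0,0): no

Answer: no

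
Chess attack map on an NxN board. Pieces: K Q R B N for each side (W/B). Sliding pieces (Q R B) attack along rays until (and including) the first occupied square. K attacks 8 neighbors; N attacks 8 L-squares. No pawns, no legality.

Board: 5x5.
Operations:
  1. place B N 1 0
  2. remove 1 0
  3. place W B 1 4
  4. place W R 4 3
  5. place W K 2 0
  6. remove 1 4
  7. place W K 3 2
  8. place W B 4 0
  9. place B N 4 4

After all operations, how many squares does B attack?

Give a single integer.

Answer: 2

Derivation:
Op 1: place BN@(1,0)
Op 2: remove (1,0)
Op 3: place WB@(1,4)
Op 4: place WR@(4,3)
Op 5: place WK@(2,0)
Op 6: remove (1,4)
Op 7: place WK@(3,2)
Op 8: place WB@(4,0)
Op 9: place BN@(4,4)
Per-piece attacks for B:
  BN@(4,4): attacks (3,2) (2,3)
Union (2 distinct): (2,3) (3,2)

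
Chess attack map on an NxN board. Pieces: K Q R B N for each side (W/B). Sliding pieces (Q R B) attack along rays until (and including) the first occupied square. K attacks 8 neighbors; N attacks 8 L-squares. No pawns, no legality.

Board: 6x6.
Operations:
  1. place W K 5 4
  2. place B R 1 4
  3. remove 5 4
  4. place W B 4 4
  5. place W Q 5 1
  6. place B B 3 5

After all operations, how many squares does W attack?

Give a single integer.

Op 1: place WK@(5,4)
Op 2: place BR@(1,4)
Op 3: remove (5,4)
Op 4: place WB@(4,4)
Op 5: place WQ@(5,1)
Op 6: place BB@(3,5)
Per-piece attacks for W:
  WB@(4,4): attacks (5,5) (5,3) (3,5) (3,3) (2,2) (1,1) (0,0) [ray(-1,1) blocked at (3,5)]
  WQ@(5,1): attacks (5,2) (5,3) (5,4) (5,5) (5,0) (4,1) (3,1) (2,1) (1,1) (0,1) (4,2) (3,3) (2,4) (1,5) (4,0)
Union (18 distinct): (0,0) (0,1) (1,1) (1,5) (2,1) (2,2) (2,4) (3,1) (3,3) (3,5) (4,0) (4,1) (4,2) (5,0) (5,2) (5,3) (5,4) (5,5)

Answer: 18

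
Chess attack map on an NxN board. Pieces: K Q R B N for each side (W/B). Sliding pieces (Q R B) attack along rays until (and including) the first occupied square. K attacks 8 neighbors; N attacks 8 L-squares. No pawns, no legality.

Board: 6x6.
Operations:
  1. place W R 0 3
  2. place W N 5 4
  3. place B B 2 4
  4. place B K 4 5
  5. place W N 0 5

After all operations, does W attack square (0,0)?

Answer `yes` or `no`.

Op 1: place WR@(0,3)
Op 2: place WN@(5,4)
Op 3: place BB@(2,4)
Op 4: place BK@(4,5)
Op 5: place WN@(0,5)
Per-piece attacks for W:
  WR@(0,3): attacks (0,4) (0,5) (0,2) (0,1) (0,0) (1,3) (2,3) (3,3) (4,3) (5,3) [ray(0,1) blocked at (0,5)]
  WN@(0,5): attacks (1,3) (2,4)
  WN@(5,4): attacks (3,5) (4,2) (3,3)
W attacks (0,0): yes

Answer: yes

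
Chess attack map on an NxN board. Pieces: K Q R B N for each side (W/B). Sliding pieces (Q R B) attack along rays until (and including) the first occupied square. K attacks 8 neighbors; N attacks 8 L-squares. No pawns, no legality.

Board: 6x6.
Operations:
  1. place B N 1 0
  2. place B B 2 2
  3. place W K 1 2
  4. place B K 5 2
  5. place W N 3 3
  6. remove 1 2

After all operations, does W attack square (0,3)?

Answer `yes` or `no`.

Answer: no

Derivation:
Op 1: place BN@(1,0)
Op 2: place BB@(2,2)
Op 3: place WK@(1,2)
Op 4: place BK@(5,2)
Op 5: place WN@(3,3)
Op 6: remove (1,2)
Per-piece attacks for W:
  WN@(3,3): attacks (4,5) (5,4) (2,5) (1,4) (4,1) (5,2) (2,1) (1,2)
W attacks (0,3): no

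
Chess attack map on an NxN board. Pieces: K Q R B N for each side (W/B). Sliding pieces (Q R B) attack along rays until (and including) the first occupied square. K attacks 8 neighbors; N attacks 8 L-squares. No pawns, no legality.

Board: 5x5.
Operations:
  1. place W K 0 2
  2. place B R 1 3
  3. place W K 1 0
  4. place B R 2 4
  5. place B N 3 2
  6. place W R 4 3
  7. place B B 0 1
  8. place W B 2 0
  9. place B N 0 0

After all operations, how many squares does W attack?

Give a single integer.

Answer: 16

Derivation:
Op 1: place WK@(0,2)
Op 2: place BR@(1,3)
Op 3: place WK@(1,0)
Op 4: place BR@(2,4)
Op 5: place BN@(3,2)
Op 6: place WR@(4,3)
Op 7: place BB@(0,1)
Op 8: place WB@(2,0)
Op 9: place BN@(0,0)
Per-piece attacks for W:
  WK@(0,2): attacks (0,3) (0,1) (1,2) (1,3) (1,1)
  WK@(1,0): attacks (1,1) (2,0) (0,0) (2,1) (0,1)
  WB@(2,0): attacks (3,1) (4,2) (1,1) (0,2) [ray(-1,1) blocked at (0,2)]
  WR@(4,3): attacks (4,4) (4,2) (4,1) (4,0) (3,3) (2,3) (1,3) [ray(-1,0) blocked at (1,3)]
Union (16 distinct): (0,0) (0,1) (0,2) (0,3) (1,1) (1,2) (1,3) (2,0) (2,1) (2,3) (3,1) (3,3) (4,0) (4,1) (4,2) (4,4)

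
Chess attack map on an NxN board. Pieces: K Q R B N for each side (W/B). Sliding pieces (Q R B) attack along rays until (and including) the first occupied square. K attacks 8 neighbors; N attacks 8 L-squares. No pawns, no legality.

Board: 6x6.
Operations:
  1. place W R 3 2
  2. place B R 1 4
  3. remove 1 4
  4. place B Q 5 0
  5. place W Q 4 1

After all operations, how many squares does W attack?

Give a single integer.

Op 1: place WR@(3,2)
Op 2: place BR@(1,4)
Op 3: remove (1,4)
Op 4: place BQ@(5,0)
Op 5: place WQ@(4,1)
Per-piece attacks for W:
  WR@(3,2): attacks (3,3) (3,4) (3,5) (3,1) (3,0) (4,2) (5,2) (2,2) (1,2) (0,2)
  WQ@(4,1): attacks (4,2) (4,3) (4,4) (4,5) (4,0) (5,1) (3,1) (2,1) (1,1) (0,1) (5,2) (5,0) (3,2) (3,0) [ray(1,-1) blocked at (5,0); ray(-1,1) blocked at (3,2)]
Union (20 distinct): (0,1) (0,2) (1,1) (1,2) (2,1) (2,2) (3,0) (3,1) (3,2) (3,3) (3,4) (3,5) (4,0) (4,2) (4,3) (4,4) (4,5) (5,0) (5,1) (5,2)

Answer: 20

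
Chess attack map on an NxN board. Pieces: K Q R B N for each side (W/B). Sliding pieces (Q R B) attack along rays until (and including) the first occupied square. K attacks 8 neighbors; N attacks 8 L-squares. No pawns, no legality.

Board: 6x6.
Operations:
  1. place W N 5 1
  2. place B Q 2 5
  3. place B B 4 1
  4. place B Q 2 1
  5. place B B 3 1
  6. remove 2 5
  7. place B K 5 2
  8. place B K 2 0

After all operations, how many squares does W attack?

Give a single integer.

Answer: 3

Derivation:
Op 1: place WN@(5,1)
Op 2: place BQ@(2,5)
Op 3: place BB@(4,1)
Op 4: place BQ@(2,1)
Op 5: place BB@(3,1)
Op 6: remove (2,5)
Op 7: place BK@(5,2)
Op 8: place BK@(2,0)
Per-piece attacks for W:
  WN@(5,1): attacks (4,3) (3,2) (3,0)
Union (3 distinct): (3,0) (3,2) (4,3)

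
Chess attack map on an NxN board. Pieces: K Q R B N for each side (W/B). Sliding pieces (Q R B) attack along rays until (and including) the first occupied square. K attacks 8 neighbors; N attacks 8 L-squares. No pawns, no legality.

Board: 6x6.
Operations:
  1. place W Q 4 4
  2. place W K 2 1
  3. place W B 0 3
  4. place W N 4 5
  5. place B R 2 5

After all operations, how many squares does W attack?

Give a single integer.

Op 1: place WQ@(4,4)
Op 2: place WK@(2,1)
Op 3: place WB@(0,3)
Op 4: place WN@(4,5)
Op 5: place BR@(2,5)
Per-piece attacks for W:
  WB@(0,3): attacks (1,4) (2,5) (1,2) (2,1) [ray(1,1) blocked at (2,5); ray(1,-1) blocked at (2,1)]
  WK@(2,1): attacks (2,2) (2,0) (3,1) (1,1) (3,2) (3,0) (1,2) (1,0)
  WQ@(4,4): attacks (4,5) (4,3) (4,2) (4,1) (4,0) (5,4) (3,4) (2,4) (1,4) (0,4) (5,5) (5,3) (3,5) (3,3) (2,2) (1,1) (0,0) [ray(0,1) blocked at (4,5)]
  WN@(4,5): attacks (5,3) (3,3) (2,4)
Union (25 distinct): (0,0) (0,4) (1,0) (1,1) (1,2) (1,4) (2,0) (2,1) (2,2) (2,4) (2,5) (3,0) (3,1) (3,2) (3,3) (3,4) (3,5) (4,0) (4,1) (4,2) (4,3) (4,5) (5,3) (5,4) (5,5)

Answer: 25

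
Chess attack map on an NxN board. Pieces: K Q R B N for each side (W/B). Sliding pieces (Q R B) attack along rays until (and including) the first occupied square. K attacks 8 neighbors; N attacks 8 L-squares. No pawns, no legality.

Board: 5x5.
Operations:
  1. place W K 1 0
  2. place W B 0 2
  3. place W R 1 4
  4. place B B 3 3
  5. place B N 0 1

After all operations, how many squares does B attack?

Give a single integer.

Answer: 8

Derivation:
Op 1: place WK@(1,0)
Op 2: place WB@(0,2)
Op 3: place WR@(1,4)
Op 4: place BB@(3,3)
Op 5: place BN@(0,1)
Per-piece attacks for B:
  BN@(0,1): attacks (1,3) (2,2) (2,0)
  BB@(3,3): attacks (4,4) (4,2) (2,4) (2,2) (1,1) (0,0)
Union (8 distinct): (0,0) (1,1) (1,3) (2,0) (2,2) (2,4) (4,2) (4,4)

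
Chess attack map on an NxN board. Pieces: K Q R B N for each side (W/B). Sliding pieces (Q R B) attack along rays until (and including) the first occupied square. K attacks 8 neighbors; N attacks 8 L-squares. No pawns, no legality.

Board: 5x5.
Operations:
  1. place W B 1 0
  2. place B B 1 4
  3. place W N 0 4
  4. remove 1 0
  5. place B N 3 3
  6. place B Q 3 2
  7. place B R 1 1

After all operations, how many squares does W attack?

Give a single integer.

Op 1: place WB@(1,0)
Op 2: place BB@(1,4)
Op 3: place WN@(0,4)
Op 4: remove (1,0)
Op 5: place BN@(3,3)
Op 6: place BQ@(3,2)
Op 7: place BR@(1,1)
Per-piece attacks for W:
  WN@(0,4): attacks (1,2) (2,3)
Union (2 distinct): (1,2) (2,3)

Answer: 2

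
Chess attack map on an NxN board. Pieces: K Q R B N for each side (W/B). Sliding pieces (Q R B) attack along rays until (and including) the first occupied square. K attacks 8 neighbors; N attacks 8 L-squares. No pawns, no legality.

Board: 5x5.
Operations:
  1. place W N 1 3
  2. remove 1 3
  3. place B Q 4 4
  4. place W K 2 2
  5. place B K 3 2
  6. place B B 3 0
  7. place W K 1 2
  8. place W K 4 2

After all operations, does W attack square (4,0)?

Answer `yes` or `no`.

Op 1: place WN@(1,3)
Op 2: remove (1,3)
Op 3: place BQ@(4,4)
Op 4: place WK@(2,2)
Op 5: place BK@(3,2)
Op 6: place BB@(3,0)
Op 7: place WK@(1,2)
Op 8: place WK@(4,2)
Per-piece attacks for W:
  WK@(1,2): attacks (1,3) (1,1) (2,2) (0,2) (2,3) (2,1) (0,3) (0,1)
  WK@(2,2): attacks (2,3) (2,1) (3,2) (1,2) (3,3) (3,1) (1,3) (1,1)
  WK@(4,2): attacks (4,3) (4,1) (3,2) (3,3) (3,1)
W attacks (4,0): no

Answer: no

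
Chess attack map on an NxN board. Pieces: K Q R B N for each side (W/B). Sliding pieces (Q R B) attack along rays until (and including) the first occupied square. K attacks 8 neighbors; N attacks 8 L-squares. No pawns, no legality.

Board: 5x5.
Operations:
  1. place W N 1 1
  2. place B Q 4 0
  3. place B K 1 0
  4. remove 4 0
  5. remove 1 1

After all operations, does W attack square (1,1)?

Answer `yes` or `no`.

Answer: no

Derivation:
Op 1: place WN@(1,1)
Op 2: place BQ@(4,0)
Op 3: place BK@(1,0)
Op 4: remove (4,0)
Op 5: remove (1,1)
Per-piece attacks for W:
W attacks (1,1): no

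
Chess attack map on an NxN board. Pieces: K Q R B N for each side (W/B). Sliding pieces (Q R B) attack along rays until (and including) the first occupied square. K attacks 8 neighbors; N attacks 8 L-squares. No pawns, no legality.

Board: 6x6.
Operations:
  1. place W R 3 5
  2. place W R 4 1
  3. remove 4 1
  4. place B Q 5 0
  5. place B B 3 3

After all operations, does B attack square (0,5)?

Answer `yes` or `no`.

Op 1: place WR@(3,5)
Op 2: place WR@(4,1)
Op 3: remove (4,1)
Op 4: place BQ@(5,0)
Op 5: place BB@(3,3)
Per-piece attacks for B:
  BB@(3,3): attacks (4,4) (5,5) (4,2) (5,1) (2,4) (1,5) (2,2) (1,1) (0,0)
  BQ@(5,0): attacks (5,1) (5,2) (5,3) (5,4) (5,5) (4,0) (3,0) (2,0) (1,0) (0,0) (4,1) (3,2) (2,3) (1,4) (0,5)
B attacks (0,5): yes

Answer: yes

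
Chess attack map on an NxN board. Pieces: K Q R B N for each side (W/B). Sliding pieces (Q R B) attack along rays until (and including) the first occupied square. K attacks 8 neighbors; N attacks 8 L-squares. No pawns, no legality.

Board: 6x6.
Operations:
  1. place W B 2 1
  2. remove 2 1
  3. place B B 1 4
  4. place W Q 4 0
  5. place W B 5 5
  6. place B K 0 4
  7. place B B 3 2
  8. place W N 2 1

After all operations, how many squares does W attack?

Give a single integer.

Op 1: place WB@(2,1)
Op 2: remove (2,1)
Op 3: place BB@(1,4)
Op 4: place WQ@(4,0)
Op 5: place WB@(5,5)
Op 6: place BK@(0,4)
Op 7: place BB@(3,2)
Op 8: place WN@(2,1)
Per-piece attacks for W:
  WN@(2,1): attacks (3,3) (4,2) (1,3) (0,2) (4,0) (0,0)
  WQ@(4,0): attacks (4,1) (4,2) (4,3) (4,4) (4,5) (5,0) (3,0) (2,0) (1,0) (0,0) (5,1) (3,1) (2,2) (1,3) (0,4) [ray(-1,1) blocked at (0,4)]
  WB@(5,5): attacks (4,4) (3,3) (2,2) (1,1) (0,0)
Union (19 distinct): (0,0) (0,2) (0,4) (1,0) (1,1) (1,3) (2,0) (2,2) (3,0) (3,1) (3,3) (4,0) (4,1) (4,2) (4,3) (4,4) (4,5) (5,0) (5,1)

Answer: 19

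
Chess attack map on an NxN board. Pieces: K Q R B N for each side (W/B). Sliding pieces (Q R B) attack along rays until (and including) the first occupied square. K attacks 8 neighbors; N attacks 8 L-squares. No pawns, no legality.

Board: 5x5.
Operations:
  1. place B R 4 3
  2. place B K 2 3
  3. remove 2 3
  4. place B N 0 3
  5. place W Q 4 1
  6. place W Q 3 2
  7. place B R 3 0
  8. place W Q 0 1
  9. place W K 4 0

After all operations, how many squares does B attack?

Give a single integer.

Op 1: place BR@(4,3)
Op 2: place BK@(2,3)
Op 3: remove (2,3)
Op 4: place BN@(0,3)
Op 5: place WQ@(4,1)
Op 6: place WQ@(3,2)
Op 7: place BR@(3,0)
Op 8: place WQ@(0,1)
Op 9: place WK@(4,0)
Per-piece attacks for B:
  BN@(0,3): attacks (2,4) (1,1) (2,2)
  BR@(3,0): attacks (3,1) (3,2) (4,0) (2,0) (1,0) (0,0) [ray(0,1) blocked at (3,2); ray(1,0) blocked at (4,0)]
  BR@(4,3): attacks (4,4) (4,2) (4,1) (3,3) (2,3) (1,3) (0,3) [ray(0,-1) blocked at (4,1); ray(-1,0) blocked at (0,3)]
Union (16 distinct): (0,0) (0,3) (1,0) (1,1) (1,3) (2,0) (2,2) (2,3) (2,4) (3,1) (3,2) (3,3) (4,0) (4,1) (4,2) (4,4)

Answer: 16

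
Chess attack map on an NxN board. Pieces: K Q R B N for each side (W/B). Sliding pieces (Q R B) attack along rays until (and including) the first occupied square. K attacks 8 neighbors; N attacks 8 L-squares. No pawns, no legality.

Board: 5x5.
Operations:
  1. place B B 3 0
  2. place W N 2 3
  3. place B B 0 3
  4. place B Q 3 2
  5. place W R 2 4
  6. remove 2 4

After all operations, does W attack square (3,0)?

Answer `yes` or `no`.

Answer: no

Derivation:
Op 1: place BB@(3,0)
Op 2: place WN@(2,3)
Op 3: place BB@(0,3)
Op 4: place BQ@(3,2)
Op 5: place WR@(2,4)
Op 6: remove (2,4)
Per-piece attacks for W:
  WN@(2,3): attacks (4,4) (0,4) (3,1) (4,2) (1,1) (0,2)
W attacks (3,0): no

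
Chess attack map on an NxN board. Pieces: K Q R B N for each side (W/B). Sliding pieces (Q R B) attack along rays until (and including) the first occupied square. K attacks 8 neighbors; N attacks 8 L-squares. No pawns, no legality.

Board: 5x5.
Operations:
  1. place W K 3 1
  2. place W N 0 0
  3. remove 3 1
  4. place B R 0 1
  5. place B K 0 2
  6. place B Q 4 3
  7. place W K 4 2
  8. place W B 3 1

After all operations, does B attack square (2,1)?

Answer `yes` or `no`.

Answer: yes

Derivation:
Op 1: place WK@(3,1)
Op 2: place WN@(0,0)
Op 3: remove (3,1)
Op 4: place BR@(0,1)
Op 5: place BK@(0,2)
Op 6: place BQ@(4,3)
Op 7: place WK@(4,2)
Op 8: place WB@(3,1)
Per-piece attacks for B:
  BR@(0,1): attacks (0,2) (0,0) (1,1) (2,1) (3,1) [ray(0,1) blocked at (0,2); ray(0,-1) blocked at (0,0); ray(1,0) blocked at (3,1)]
  BK@(0,2): attacks (0,3) (0,1) (1,2) (1,3) (1,1)
  BQ@(4,3): attacks (4,4) (4,2) (3,3) (2,3) (1,3) (0,3) (3,4) (3,2) (2,1) (1,0) [ray(0,-1) blocked at (4,2)]
B attacks (2,1): yes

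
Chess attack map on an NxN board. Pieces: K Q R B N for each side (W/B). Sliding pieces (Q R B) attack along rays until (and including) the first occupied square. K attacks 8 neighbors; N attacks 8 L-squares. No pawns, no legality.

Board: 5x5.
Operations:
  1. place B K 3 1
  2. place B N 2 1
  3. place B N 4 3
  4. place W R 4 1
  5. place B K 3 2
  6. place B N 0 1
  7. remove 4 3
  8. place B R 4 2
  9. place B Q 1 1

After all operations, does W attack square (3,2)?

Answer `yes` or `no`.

Answer: no

Derivation:
Op 1: place BK@(3,1)
Op 2: place BN@(2,1)
Op 3: place BN@(4,3)
Op 4: place WR@(4,1)
Op 5: place BK@(3,2)
Op 6: place BN@(0,1)
Op 7: remove (4,3)
Op 8: place BR@(4,2)
Op 9: place BQ@(1,1)
Per-piece attacks for W:
  WR@(4,1): attacks (4,2) (4,0) (3,1) [ray(0,1) blocked at (4,2); ray(-1,0) blocked at (3,1)]
W attacks (3,2): no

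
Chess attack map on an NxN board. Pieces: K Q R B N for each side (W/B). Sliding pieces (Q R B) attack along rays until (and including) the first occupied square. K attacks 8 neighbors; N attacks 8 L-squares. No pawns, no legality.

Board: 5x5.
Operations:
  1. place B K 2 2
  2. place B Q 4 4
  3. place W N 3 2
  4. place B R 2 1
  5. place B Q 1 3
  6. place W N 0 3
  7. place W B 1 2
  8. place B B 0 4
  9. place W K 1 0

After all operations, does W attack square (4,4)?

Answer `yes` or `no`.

Answer: yes

Derivation:
Op 1: place BK@(2,2)
Op 2: place BQ@(4,4)
Op 3: place WN@(3,2)
Op 4: place BR@(2,1)
Op 5: place BQ@(1,3)
Op 6: place WN@(0,3)
Op 7: place WB@(1,2)
Op 8: place BB@(0,4)
Op 9: place WK@(1,0)
Per-piece attacks for W:
  WN@(0,3): attacks (2,4) (1,1) (2,2)
  WK@(1,0): attacks (1,1) (2,0) (0,0) (2,1) (0,1)
  WB@(1,2): attacks (2,3) (3,4) (2,1) (0,3) (0,1) [ray(1,-1) blocked at (2,1); ray(-1,1) blocked at (0,3)]
  WN@(3,2): attacks (4,4) (2,4) (1,3) (4,0) (2,0) (1,1)
W attacks (4,4): yes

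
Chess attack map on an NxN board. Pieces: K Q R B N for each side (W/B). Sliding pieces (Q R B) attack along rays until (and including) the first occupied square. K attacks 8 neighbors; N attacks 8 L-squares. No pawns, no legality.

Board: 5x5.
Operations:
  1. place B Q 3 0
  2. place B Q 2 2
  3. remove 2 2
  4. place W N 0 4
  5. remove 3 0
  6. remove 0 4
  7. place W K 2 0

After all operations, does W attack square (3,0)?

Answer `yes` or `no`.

Answer: yes

Derivation:
Op 1: place BQ@(3,0)
Op 2: place BQ@(2,2)
Op 3: remove (2,2)
Op 4: place WN@(0,4)
Op 5: remove (3,0)
Op 6: remove (0,4)
Op 7: place WK@(2,0)
Per-piece attacks for W:
  WK@(2,0): attacks (2,1) (3,0) (1,0) (3,1) (1,1)
W attacks (3,0): yes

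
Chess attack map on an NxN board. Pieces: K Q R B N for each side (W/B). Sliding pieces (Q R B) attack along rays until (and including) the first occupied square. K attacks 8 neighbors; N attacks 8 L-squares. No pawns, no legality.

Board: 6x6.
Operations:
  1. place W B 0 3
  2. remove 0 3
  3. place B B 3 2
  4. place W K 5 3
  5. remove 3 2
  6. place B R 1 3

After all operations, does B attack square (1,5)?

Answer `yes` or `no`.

Op 1: place WB@(0,3)
Op 2: remove (0,3)
Op 3: place BB@(3,2)
Op 4: place WK@(5,3)
Op 5: remove (3,2)
Op 6: place BR@(1,3)
Per-piece attacks for B:
  BR@(1,3): attacks (1,4) (1,5) (1,2) (1,1) (1,0) (2,3) (3,3) (4,3) (5,3) (0,3) [ray(1,0) blocked at (5,3)]
B attacks (1,5): yes

Answer: yes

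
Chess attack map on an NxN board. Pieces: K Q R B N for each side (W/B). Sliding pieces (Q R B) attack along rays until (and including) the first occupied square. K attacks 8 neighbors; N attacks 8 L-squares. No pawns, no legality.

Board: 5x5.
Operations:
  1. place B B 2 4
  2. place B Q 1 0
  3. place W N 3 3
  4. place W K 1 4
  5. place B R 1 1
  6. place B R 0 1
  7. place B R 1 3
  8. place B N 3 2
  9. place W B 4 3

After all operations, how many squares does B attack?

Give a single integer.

Answer: 21

Derivation:
Op 1: place BB@(2,4)
Op 2: place BQ@(1,0)
Op 3: place WN@(3,3)
Op 4: place WK@(1,4)
Op 5: place BR@(1,1)
Op 6: place BR@(0,1)
Op 7: place BR@(1,3)
Op 8: place BN@(3,2)
Op 9: place WB@(4,3)
Per-piece attacks for B:
  BR@(0,1): attacks (0,2) (0,3) (0,4) (0,0) (1,1) [ray(1,0) blocked at (1,1)]
  BQ@(1,0): attacks (1,1) (2,0) (3,0) (4,0) (0,0) (2,1) (3,2) (0,1) [ray(0,1) blocked at (1,1); ray(1,1) blocked at (3,2); ray(-1,1) blocked at (0,1)]
  BR@(1,1): attacks (1,2) (1,3) (1,0) (2,1) (3,1) (4,1) (0,1) [ray(0,1) blocked at (1,3); ray(0,-1) blocked at (1,0); ray(-1,0) blocked at (0,1)]
  BR@(1,3): attacks (1,4) (1,2) (1,1) (2,3) (3,3) (0,3) [ray(0,1) blocked at (1,4); ray(0,-1) blocked at (1,1); ray(1,0) blocked at (3,3)]
  BB@(2,4): attacks (3,3) (1,3) [ray(1,-1) blocked at (3,3); ray(-1,-1) blocked at (1,3)]
  BN@(3,2): attacks (4,4) (2,4) (1,3) (4,0) (2,0) (1,1)
Union (21 distinct): (0,0) (0,1) (0,2) (0,3) (0,4) (1,0) (1,1) (1,2) (1,3) (1,4) (2,0) (2,1) (2,3) (2,4) (3,0) (3,1) (3,2) (3,3) (4,0) (4,1) (4,4)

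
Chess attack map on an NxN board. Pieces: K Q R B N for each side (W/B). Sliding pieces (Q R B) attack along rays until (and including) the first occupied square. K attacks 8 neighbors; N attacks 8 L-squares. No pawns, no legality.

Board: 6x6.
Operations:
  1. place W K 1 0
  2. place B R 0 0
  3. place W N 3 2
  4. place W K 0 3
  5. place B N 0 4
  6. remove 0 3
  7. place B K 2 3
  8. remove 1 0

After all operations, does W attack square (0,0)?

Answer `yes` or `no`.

Answer: no

Derivation:
Op 1: place WK@(1,0)
Op 2: place BR@(0,0)
Op 3: place WN@(3,2)
Op 4: place WK@(0,3)
Op 5: place BN@(0,4)
Op 6: remove (0,3)
Op 7: place BK@(2,3)
Op 8: remove (1,0)
Per-piece attacks for W:
  WN@(3,2): attacks (4,4) (5,3) (2,4) (1,3) (4,0) (5,1) (2,0) (1,1)
W attacks (0,0): no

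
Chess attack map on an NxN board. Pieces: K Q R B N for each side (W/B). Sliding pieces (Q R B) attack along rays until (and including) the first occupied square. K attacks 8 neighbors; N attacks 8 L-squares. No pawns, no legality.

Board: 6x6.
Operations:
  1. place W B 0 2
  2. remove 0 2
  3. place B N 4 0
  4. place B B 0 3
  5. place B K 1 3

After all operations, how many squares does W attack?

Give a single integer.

Op 1: place WB@(0,2)
Op 2: remove (0,2)
Op 3: place BN@(4,0)
Op 4: place BB@(0,3)
Op 5: place BK@(1,3)
Per-piece attacks for W:
Union (0 distinct): (none)

Answer: 0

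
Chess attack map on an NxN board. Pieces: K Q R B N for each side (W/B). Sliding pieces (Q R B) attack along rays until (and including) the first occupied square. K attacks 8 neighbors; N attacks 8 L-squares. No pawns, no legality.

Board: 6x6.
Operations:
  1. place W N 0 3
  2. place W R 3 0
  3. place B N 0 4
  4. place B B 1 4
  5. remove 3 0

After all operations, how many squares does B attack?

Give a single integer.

Op 1: place WN@(0,3)
Op 2: place WR@(3,0)
Op 3: place BN@(0,4)
Op 4: place BB@(1,4)
Op 5: remove (3,0)
Per-piece attacks for B:
  BN@(0,4): attacks (2,5) (1,2) (2,3)
  BB@(1,4): attacks (2,5) (2,3) (3,2) (4,1) (5,0) (0,5) (0,3) [ray(-1,-1) blocked at (0,3)]
Union (8 distinct): (0,3) (0,5) (1,2) (2,3) (2,5) (3,2) (4,1) (5,0)

Answer: 8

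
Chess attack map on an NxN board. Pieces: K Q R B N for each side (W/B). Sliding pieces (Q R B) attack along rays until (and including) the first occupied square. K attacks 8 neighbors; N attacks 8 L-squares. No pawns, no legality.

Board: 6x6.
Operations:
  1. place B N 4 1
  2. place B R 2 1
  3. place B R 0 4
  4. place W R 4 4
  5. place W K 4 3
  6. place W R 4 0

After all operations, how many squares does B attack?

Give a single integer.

Op 1: place BN@(4,1)
Op 2: place BR@(2,1)
Op 3: place BR@(0,4)
Op 4: place WR@(4,4)
Op 5: place WK@(4,3)
Op 6: place WR@(4,0)
Per-piece attacks for B:
  BR@(0,4): attacks (0,5) (0,3) (0,2) (0,1) (0,0) (1,4) (2,4) (3,4) (4,4) [ray(1,0) blocked at (4,4)]
  BR@(2,1): attacks (2,2) (2,3) (2,4) (2,5) (2,0) (3,1) (4,1) (1,1) (0,1) [ray(1,0) blocked at (4,1)]
  BN@(4,1): attacks (5,3) (3,3) (2,2) (2,0)
Union (18 distinct): (0,0) (0,1) (0,2) (0,3) (0,5) (1,1) (1,4) (2,0) (2,2) (2,3) (2,4) (2,5) (3,1) (3,3) (3,4) (4,1) (4,4) (5,3)

Answer: 18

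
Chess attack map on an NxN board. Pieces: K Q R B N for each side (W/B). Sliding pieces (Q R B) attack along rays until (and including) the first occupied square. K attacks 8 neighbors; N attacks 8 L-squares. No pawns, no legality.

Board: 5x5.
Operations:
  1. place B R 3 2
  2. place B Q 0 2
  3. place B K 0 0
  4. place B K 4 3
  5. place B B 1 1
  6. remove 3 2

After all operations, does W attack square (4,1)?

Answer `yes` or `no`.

Answer: no

Derivation:
Op 1: place BR@(3,2)
Op 2: place BQ@(0,2)
Op 3: place BK@(0,0)
Op 4: place BK@(4,3)
Op 5: place BB@(1,1)
Op 6: remove (3,2)
Per-piece attacks for W:
W attacks (4,1): no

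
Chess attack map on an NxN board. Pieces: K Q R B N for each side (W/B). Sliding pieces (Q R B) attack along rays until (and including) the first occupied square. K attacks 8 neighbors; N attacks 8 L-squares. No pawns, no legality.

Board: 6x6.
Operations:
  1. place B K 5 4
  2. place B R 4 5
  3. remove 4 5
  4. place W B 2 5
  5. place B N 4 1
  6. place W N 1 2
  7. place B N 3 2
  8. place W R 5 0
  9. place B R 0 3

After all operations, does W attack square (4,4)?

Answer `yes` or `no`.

Op 1: place BK@(5,4)
Op 2: place BR@(4,5)
Op 3: remove (4,5)
Op 4: place WB@(2,5)
Op 5: place BN@(4,1)
Op 6: place WN@(1,2)
Op 7: place BN@(3,2)
Op 8: place WR@(5,0)
Op 9: place BR@(0,3)
Per-piece attacks for W:
  WN@(1,2): attacks (2,4) (3,3) (0,4) (2,0) (3,1) (0,0)
  WB@(2,5): attacks (3,4) (4,3) (5,2) (1,4) (0,3) [ray(-1,-1) blocked at (0,3)]
  WR@(5,0): attacks (5,1) (5,2) (5,3) (5,4) (4,0) (3,0) (2,0) (1,0) (0,0) [ray(0,1) blocked at (5,4)]
W attacks (4,4): no

Answer: no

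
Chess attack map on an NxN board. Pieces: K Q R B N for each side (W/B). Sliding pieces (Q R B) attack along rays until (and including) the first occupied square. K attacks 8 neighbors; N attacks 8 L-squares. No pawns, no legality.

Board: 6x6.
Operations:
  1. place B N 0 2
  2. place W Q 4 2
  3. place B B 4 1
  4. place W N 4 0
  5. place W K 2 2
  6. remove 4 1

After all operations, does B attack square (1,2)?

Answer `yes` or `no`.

Op 1: place BN@(0,2)
Op 2: place WQ@(4,2)
Op 3: place BB@(4,1)
Op 4: place WN@(4,0)
Op 5: place WK@(2,2)
Op 6: remove (4,1)
Per-piece attacks for B:
  BN@(0,2): attacks (1,4) (2,3) (1,0) (2,1)
B attacks (1,2): no

Answer: no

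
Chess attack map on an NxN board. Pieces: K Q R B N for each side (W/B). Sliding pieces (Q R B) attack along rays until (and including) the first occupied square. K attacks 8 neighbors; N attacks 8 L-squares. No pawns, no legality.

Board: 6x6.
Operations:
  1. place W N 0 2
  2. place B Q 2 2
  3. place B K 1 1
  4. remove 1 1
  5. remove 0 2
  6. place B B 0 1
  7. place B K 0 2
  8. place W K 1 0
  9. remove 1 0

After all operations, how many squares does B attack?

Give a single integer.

Answer: 24

Derivation:
Op 1: place WN@(0,2)
Op 2: place BQ@(2,2)
Op 3: place BK@(1,1)
Op 4: remove (1,1)
Op 5: remove (0,2)
Op 6: place BB@(0,1)
Op 7: place BK@(0,2)
Op 8: place WK@(1,0)
Op 9: remove (1,0)
Per-piece attacks for B:
  BB@(0,1): attacks (1,2) (2,3) (3,4) (4,5) (1,0)
  BK@(0,2): attacks (0,3) (0,1) (1,2) (1,3) (1,1)
  BQ@(2,2): attacks (2,3) (2,4) (2,5) (2,1) (2,0) (3,2) (4,2) (5,2) (1,2) (0,2) (3,3) (4,4) (5,5) (3,1) (4,0) (1,3) (0,4) (1,1) (0,0) [ray(-1,0) blocked at (0,2)]
Union (24 distinct): (0,0) (0,1) (0,2) (0,3) (0,4) (1,0) (1,1) (1,2) (1,3) (2,0) (2,1) (2,3) (2,4) (2,5) (3,1) (3,2) (3,3) (3,4) (4,0) (4,2) (4,4) (4,5) (5,2) (5,5)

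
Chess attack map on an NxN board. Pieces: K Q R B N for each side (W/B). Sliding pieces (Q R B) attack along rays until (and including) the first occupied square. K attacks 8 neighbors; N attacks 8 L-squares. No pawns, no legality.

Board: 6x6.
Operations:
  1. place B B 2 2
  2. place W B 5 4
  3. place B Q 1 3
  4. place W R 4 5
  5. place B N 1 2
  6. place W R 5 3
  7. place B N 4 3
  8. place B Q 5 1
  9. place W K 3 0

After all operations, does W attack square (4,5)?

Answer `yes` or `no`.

Op 1: place BB@(2,2)
Op 2: place WB@(5,4)
Op 3: place BQ@(1,3)
Op 4: place WR@(4,5)
Op 5: place BN@(1,2)
Op 6: place WR@(5,3)
Op 7: place BN@(4,3)
Op 8: place BQ@(5,1)
Op 9: place WK@(3,0)
Per-piece attacks for W:
  WK@(3,0): attacks (3,1) (4,0) (2,0) (4,1) (2,1)
  WR@(4,5): attacks (4,4) (4,3) (5,5) (3,5) (2,5) (1,5) (0,5) [ray(0,-1) blocked at (4,3)]
  WR@(5,3): attacks (5,4) (5,2) (5,1) (4,3) [ray(0,1) blocked at (5,4); ray(0,-1) blocked at (5,1); ray(-1,0) blocked at (4,3)]
  WB@(5,4): attacks (4,5) (4,3) [ray(-1,1) blocked at (4,5); ray(-1,-1) blocked at (4,3)]
W attacks (4,5): yes

Answer: yes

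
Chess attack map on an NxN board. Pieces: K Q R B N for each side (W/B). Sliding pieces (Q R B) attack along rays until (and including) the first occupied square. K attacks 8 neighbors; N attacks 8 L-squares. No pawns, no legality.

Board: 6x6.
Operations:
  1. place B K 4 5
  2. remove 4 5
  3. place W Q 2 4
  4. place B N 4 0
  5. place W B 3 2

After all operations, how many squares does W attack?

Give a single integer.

Answer: 22

Derivation:
Op 1: place BK@(4,5)
Op 2: remove (4,5)
Op 3: place WQ@(2,4)
Op 4: place BN@(4,0)
Op 5: place WB@(3,2)
Per-piece attacks for W:
  WQ@(2,4): attacks (2,5) (2,3) (2,2) (2,1) (2,0) (3,4) (4,4) (5,4) (1,4) (0,4) (3,5) (3,3) (4,2) (5,1) (1,5) (1,3) (0,2)
  WB@(3,2): attacks (4,3) (5,4) (4,1) (5,0) (2,3) (1,4) (0,5) (2,1) (1,0)
Union (22 distinct): (0,2) (0,4) (0,5) (1,0) (1,3) (1,4) (1,5) (2,0) (2,1) (2,2) (2,3) (2,5) (3,3) (3,4) (3,5) (4,1) (4,2) (4,3) (4,4) (5,0) (5,1) (5,4)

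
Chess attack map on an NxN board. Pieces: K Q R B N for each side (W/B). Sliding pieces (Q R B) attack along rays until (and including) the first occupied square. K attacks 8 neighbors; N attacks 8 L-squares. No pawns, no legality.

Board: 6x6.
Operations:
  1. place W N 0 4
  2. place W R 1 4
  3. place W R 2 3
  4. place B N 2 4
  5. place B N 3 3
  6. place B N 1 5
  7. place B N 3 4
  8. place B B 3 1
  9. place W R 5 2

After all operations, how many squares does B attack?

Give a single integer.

Op 1: place WN@(0,4)
Op 2: place WR@(1,4)
Op 3: place WR@(2,3)
Op 4: place BN@(2,4)
Op 5: place BN@(3,3)
Op 6: place BN@(1,5)
Op 7: place BN@(3,4)
Op 8: place BB@(3,1)
Op 9: place WR@(5,2)
Per-piece attacks for B:
  BN@(1,5): attacks (2,3) (3,4) (0,3)
  BN@(2,4): attacks (4,5) (0,5) (3,2) (4,3) (1,2) (0,3)
  BB@(3,1): attacks (4,2) (5,3) (4,0) (2,2) (1,3) (0,4) (2,0) [ray(-1,1) blocked at (0,4)]
  BN@(3,3): attacks (4,5) (5,4) (2,5) (1,4) (4,1) (5,2) (2,1) (1,2)
  BN@(3,4): attacks (5,5) (1,5) (4,2) (5,3) (2,2) (1,3)
Union (23 distinct): (0,3) (0,4) (0,5) (1,2) (1,3) (1,4) (1,5) (2,0) (2,1) (2,2) (2,3) (2,5) (3,2) (3,4) (4,0) (4,1) (4,2) (4,3) (4,5) (5,2) (5,3) (5,4) (5,5)

Answer: 23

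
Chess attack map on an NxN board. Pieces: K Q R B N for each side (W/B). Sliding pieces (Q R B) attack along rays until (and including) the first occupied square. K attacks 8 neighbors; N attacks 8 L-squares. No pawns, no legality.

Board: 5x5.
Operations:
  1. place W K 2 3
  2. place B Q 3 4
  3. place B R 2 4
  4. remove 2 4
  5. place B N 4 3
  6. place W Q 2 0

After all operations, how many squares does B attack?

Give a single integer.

Op 1: place WK@(2,3)
Op 2: place BQ@(3,4)
Op 3: place BR@(2,4)
Op 4: remove (2,4)
Op 5: place BN@(4,3)
Op 6: place WQ@(2,0)
Per-piece attacks for B:
  BQ@(3,4): attacks (3,3) (3,2) (3,1) (3,0) (4,4) (2,4) (1,4) (0,4) (4,3) (2,3) [ray(1,-1) blocked at (4,3); ray(-1,-1) blocked at (2,3)]
  BN@(4,3): attacks (2,4) (3,1) (2,2)
Union (11 distinct): (0,4) (1,4) (2,2) (2,3) (2,4) (3,0) (3,1) (3,2) (3,3) (4,3) (4,4)

Answer: 11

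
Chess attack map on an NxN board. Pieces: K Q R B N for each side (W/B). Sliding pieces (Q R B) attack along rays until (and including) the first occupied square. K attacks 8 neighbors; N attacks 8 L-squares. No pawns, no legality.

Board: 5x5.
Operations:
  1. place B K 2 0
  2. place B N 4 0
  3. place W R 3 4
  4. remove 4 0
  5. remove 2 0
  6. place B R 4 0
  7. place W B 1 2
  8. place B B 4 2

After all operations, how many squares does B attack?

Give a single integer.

Answer: 9

Derivation:
Op 1: place BK@(2,0)
Op 2: place BN@(4,0)
Op 3: place WR@(3,4)
Op 4: remove (4,0)
Op 5: remove (2,0)
Op 6: place BR@(4,0)
Op 7: place WB@(1,2)
Op 8: place BB@(4,2)
Per-piece attacks for B:
  BR@(4,0): attacks (4,1) (4,2) (3,0) (2,0) (1,0) (0,0) [ray(0,1) blocked at (4,2)]
  BB@(4,2): attacks (3,3) (2,4) (3,1) (2,0)
Union (9 distinct): (0,0) (1,0) (2,0) (2,4) (3,0) (3,1) (3,3) (4,1) (4,2)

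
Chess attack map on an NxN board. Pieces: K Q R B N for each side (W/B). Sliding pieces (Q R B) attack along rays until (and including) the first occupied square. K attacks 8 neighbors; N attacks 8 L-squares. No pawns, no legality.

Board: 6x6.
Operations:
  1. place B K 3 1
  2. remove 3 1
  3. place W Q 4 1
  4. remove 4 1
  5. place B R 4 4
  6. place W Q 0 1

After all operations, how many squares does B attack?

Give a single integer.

Op 1: place BK@(3,1)
Op 2: remove (3,1)
Op 3: place WQ@(4,1)
Op 4: remove (4,1)
Op 5: place BR@(4,4)
Op 6: place WQ@(0,1)
Per-piece attacks for B:
  BR@(4,4): attacks (4,5) (4,3) (4,2) (4,1) (4,0) (5,4) (3,4) (2,4) (1,4) (0,4)
Union (10 distinct): (0,4) (1,4) (2,4) (3,4) (4,0) (4,1) (4,2) (4,3) (4,5) (5,4)

Answer: 10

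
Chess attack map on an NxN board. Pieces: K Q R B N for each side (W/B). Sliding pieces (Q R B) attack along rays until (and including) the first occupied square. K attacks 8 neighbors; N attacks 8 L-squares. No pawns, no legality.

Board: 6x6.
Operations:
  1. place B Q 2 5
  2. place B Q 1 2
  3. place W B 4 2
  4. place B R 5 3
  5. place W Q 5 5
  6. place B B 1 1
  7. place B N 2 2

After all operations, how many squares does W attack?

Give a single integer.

Op 1: place BQ@(2,5)
Op 2: place BQ@(1,2)
Op 3: place WB@(4,2)
Op 4: place BR@(5,3)
Op 5: place WQ@(5,5)
Op 6: place BB@(1,1)
Op 7: place BN@(2,2)
Per-piece attacks for W:
  WB@(4,2): attacks (5,3) (5,1) (3,3) (2,4) (1,5) (3,1) (2,0) [ray(1,1) blocked at (5,3)]
  WQ@(5,5): attacks (5,4) (5,3) (4,5) (3,5) (2,5) (4,4) (3,3) (2,2) [ray(0,-1) blocked at (5,3); ray(-1,0) blocked at (2,5); ray(-1,-1) blocked at (2,2)]
Union (13 distinct): (1,5) (2,0) (2,2) (2,4) (2,5) (3,1) (3,3) (3,5) (4,4) (4,5) (5,1) (5,3) (5,4)

Answer: 13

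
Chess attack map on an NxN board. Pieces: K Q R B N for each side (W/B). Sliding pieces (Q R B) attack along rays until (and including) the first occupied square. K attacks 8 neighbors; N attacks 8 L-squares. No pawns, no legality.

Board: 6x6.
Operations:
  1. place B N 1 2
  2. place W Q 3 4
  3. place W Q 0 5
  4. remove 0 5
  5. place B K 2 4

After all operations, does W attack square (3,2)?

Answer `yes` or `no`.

Answer: yes

Derivation:
Op 1: place BN@(1,2)
Op 2: place WQ@(3,4)
Op 3: place WQ@(0,5)
Op 4: remove (0,5)
Op 5: place BK@(2,4)
Per-piece attacks for W:
  WQ@(3,4): attacks (3,5) (3,3) (3,2) (3,1) (3,0) (4,4) (5,4) (2,4) (4,5) (4,3) (5,2) (2,5) (2,3) (1,2) [ray(-1,0) blocked at (2,4); ray(-1,-1) blocked at (1,2)]
W attacks (3,2): yes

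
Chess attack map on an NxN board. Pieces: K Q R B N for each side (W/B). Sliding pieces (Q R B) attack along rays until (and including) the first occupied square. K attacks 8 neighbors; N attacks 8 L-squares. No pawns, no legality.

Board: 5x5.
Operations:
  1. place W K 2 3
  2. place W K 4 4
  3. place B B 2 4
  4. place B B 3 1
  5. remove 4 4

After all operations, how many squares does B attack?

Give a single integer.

Op 1: place WK@(2,3)
Op 2: place WK@(4,4)
Op 3: place BB@(2,4)
Op 4: place BB@(3,1)
Op 5: remove (4,4)
Per-piece attacks for B:
  BB@(2,4): attacks (3,3) (4,2) (1,3) (0,2)
  BB@(3,1): attacks (4,2) (4,0) (2,2) (1,3) (0,4) (2,0)
Union (8 distinct): (0,2) (0,4) (1,3) (2,0) (2,2) (3,3) (4,0) (4,2)

Answer: 8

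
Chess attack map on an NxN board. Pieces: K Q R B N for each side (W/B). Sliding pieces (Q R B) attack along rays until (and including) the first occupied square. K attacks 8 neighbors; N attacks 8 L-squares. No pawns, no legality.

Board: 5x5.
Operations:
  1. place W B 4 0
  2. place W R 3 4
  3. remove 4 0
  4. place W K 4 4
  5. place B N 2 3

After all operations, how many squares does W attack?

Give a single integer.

Op 1: place WB@(4,0)
Op 2: place WR@(3,4)
Op 3: remove (4,0)
Op 4: place WK@(4,4)
Op 5: place BN@(2,3)
Per-piece attacks for W:
  WR@(3,4): attacks (3,3) (3,2) (3,1) (3,0) (4,4) (2,4) (1,4) (0,4) [ray(1,0) blocked at (4,4)]
  WK@(4,4): attacks (4,3) (3,4) (3,3)
Union (10 distinct): (0,4) (1,4) (2,4) (3,0) (3,1) (3,2) (3,3) (3,4) (4,3) (4,4)

Answer: 10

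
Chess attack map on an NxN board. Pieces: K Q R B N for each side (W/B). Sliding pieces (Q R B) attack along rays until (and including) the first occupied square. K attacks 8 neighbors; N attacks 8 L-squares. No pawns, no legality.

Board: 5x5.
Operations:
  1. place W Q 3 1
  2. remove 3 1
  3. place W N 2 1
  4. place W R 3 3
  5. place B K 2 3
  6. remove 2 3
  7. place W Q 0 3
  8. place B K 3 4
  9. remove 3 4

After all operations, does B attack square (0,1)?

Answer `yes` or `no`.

Op 1: place WQ@(3,1)
Op 2: remove (3,1)
Op 3: place WN@(2,1)
Op 4: place WR@(3,3)
Op 5: place BK@(2,3)
Op 6: remove (2,3)
Op 7: place WQ@(0,3)
Op 8: place BK@(3,4)
Op 9: remove (3,4)
Per-piece attacks for B:
B attacks (0,1): no

Answer: no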